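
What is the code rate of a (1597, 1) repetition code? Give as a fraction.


Rate = k/n = 1/1597

1/1597


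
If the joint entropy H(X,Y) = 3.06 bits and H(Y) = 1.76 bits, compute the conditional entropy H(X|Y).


H(X|Y) = H(X,Y) - H(Y) = 3.06 - 1.76 = 1.3

1.3 bits


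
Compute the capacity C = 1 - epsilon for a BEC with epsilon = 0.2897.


C = 1 - epsilon = 1 - 0.2897 = 0.7103

0.7103 bits


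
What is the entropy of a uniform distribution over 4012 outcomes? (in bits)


H = log2(n) = log2(4012) = 11.9701

11.9701 bits


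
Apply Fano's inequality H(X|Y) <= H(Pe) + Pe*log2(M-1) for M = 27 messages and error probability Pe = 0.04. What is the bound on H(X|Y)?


H(Pe) = -Pe*log2(Pe) - (1-Pe)*log2(1-Pe) = -0.04*log2(0.04) - 0.96*log2(0.96) = 0.185754 + 0.056538 = 0.2423. Pe*log2(M-1) = 0.04*log2(26) = 0.188018. Bound = H(Pe) + Pe*log2(M-1) = 0.185754 + 0.056538 + 0.188018 = 0.4303

0.4303 bits


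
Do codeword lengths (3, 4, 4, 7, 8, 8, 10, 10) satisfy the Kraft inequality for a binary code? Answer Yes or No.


Kraft sum = sum(2^(-l_i)) = 0.2676, need <= 1. Result: satisfied (a binary prefix-free code with these lengths exists)

Yes


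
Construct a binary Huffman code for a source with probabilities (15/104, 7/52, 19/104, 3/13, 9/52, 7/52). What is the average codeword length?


Huffman construction (repeatedly merge the two least-probable nodes; each merge adds 1 bit to every symbol beneath it): 7/52 + 7/52 = 7/26; 15/104 + 9/52 = 33/104; 19/104 + 3/13 = 43/104; 7/26 + 33/104 = 61/104; 43/104 + 61/104 = 1. Resulting codeword lengths (in the order the probabilities were given): (3, 3, 2, 2, 3, 3). L_avg = sum(p_i * l_i) = 15/104*3 + 7/52*3 + 19/104*2 + 3/13*2 + 9/52*3 + 7/52*3 = 269/104 = 2.5865

2.5865 bits


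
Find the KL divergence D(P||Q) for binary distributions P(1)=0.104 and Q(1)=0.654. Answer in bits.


KL = p*log2(p/q) + (1-p)*log2((1-p)/(1-q)) = 0.104*log2(0.104/0.654) + 0.896*log2(0.896/0.346) = 0.9541

0.9541 bits


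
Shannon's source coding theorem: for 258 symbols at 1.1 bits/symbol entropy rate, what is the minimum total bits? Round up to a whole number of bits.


Minimum bits >= n * H = 258 * 1.1 = 283.8, rounded up to a whole number of bits = 284

284 bits


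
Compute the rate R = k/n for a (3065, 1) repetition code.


Rate = k/n = 1/3065

1/3065


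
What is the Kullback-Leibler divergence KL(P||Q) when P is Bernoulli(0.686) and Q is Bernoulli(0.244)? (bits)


KL = p*log2(p/q) + (1-p)*log2((1-p)/(1-q)) = 0.686*log2(0.686/0.244) + 0.314*log2(0.314/0.756) = 0.625

0.625 bits


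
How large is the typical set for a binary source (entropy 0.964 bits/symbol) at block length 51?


log2|A_typical| = nH = 51 * 0.964 = 49.164, so |A_typical| ~ 2^49.164 = 6.307e+14

6.307e+14


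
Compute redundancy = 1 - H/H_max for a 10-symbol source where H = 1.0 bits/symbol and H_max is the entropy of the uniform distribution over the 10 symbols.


H_max = log2(K) = log2(10) = 3.3219 bits/symbol. Redundancy = 1 - H/H_max = 1 - 1.0/3.3219 = 1 - 0.301 = 0.699

0.699


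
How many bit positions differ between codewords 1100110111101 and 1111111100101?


Count differing positions: . . ^ ^ . . ^ . ^ ^ . . . = 5 differences

5


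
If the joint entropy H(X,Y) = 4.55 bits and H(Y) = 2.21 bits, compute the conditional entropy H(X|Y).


H(X|Y) = H(X,Y) - H(Y) = 4.55 - 2.21 = 2.34

2.34 bits


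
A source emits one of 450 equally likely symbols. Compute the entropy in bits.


H = log2(n) = log2(450) = 8.8138

8.8138 bits


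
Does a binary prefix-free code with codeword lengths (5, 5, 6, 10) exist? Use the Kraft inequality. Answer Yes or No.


Kraft sum = sum(2^(-l_i)) = 0.0791, need <= 1. Result: satisfied (a binary prefix-free code with these lengths exists)

Yes


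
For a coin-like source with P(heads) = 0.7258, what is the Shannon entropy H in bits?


H = -p*log2(p) - (1-p)*log2(1-p). -0.7258*log2(0.7258) = 0.335578; -0.2742*log2(0.2742) = 0.511849. H = 0.335578 + 0.511849 = 0.8474

0.8474 bits


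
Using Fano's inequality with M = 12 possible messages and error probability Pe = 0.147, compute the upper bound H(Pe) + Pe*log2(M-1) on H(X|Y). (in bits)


H(Pe) = -Pe*log2(Pe) - (1-Pe)*log2(1-Pe) = -0.147*log2(0.147) - 0.853*log2(0.853) = 0.406618 + 0.195663 = 0.6023. Pe*log2(M-1) = 0.147*log2(11) = 0.508536. Bound = H(Pe) + Pe*log2(M-1) = 0.406618 + 0.195663 + 0.508536 = 1.1108

1.1108 bits


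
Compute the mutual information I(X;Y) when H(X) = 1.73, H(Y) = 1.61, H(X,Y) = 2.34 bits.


I(X;Y) = H(X) + H(Y) - H(X,Y) = 1.73 + 1.61 - 2.34 = 1.0

1.0 bits


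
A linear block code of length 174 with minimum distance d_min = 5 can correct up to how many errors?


Correction capability = floor((d-1)/2) = floor((5-1)/2) = 2

2 errors


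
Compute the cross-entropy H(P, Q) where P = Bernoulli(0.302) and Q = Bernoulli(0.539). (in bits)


H(P,Q) = -p*log2(q) - (1-p)*log2(1-q). -0.302*log2(0.539) = 0.269276; -0.698*log2(0.461) = 0.779779. H(P,Q) = 0.269276 + 0.779779 = 1.0491

1.0491 bits


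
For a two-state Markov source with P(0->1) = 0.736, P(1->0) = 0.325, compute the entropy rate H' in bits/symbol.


Stationary distribution: pi_0 = p10/(p01+p10) = 0.3063, pi_1 = 0.6937. Entropy rate H' = pi_0*H(p01) + pi_1*H(p10) = 0.3063*0.8327 + 0.6937*0.9097 = 0.8861

0.8861 bits/symbol


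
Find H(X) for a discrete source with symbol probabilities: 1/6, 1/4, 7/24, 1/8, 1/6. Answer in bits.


H = -sum(p_i * log2(p_i)). Terms: -(1/6)*log2(1/6) = 0.430827; -(1/4)*log2(1/4) = 0.500000; -(7/24)*log2(7/24) = 0.518469; -(1/8)*log2(1/8) = 0.375000; -(1/6)*log2(1/6) = 0.430827. H = 0.430827 + 0.500000 + 0.518469 + 0.375000 + 0.430827 = 2.2551

2.2551 bits


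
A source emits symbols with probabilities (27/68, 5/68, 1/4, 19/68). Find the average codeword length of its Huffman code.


Huffman construction (repeatedly merge the two least-probable nodes; each merge adds 1 bit to every symbol beneath it): 5/68 + 1/4 = 11/34; 19/68 + 11/34 = 41/68; 27/68 + 41/68 = 1. Resulting codeword lengths (in the order the probabilities were given): (1, 3, 3, 2). L_avg = sum(p_i * l_i) = 27/68*1 + 5/68*3 + 1/4*3 + 19/68*2 = 131/68 = 1.9265

1.9265 bits


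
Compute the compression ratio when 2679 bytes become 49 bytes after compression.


Ratio = original / compressed = 2679 / 49 = 54.6735

54.6735


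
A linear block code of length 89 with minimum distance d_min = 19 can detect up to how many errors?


Detection capability = d_min - 1 = 19 - 1 = 18

18 errors


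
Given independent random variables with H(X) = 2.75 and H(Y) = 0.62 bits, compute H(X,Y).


For independent variables, H(X,Y) = H(X) + H(Y) = 2.75 + 0.62 = 3.37

3.37 bits


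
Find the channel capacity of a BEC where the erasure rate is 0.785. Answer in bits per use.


C = 1 - epsilon = 1 - 0.785 = 0.215

0.215 bits


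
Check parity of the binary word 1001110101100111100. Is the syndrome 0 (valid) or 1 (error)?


Syndrome = XOR of all bits = 1 XOR 0 XOR 0 XOR 1 XOR 1 XOR 1 XOR 0 XOR 1 XOR 0 XOR 1 XOR 1 XOR 0 XOR 0 XOR 1 XOR 1 XOR 1 XOR 1 XOR 0 XOR 0 = 1

1


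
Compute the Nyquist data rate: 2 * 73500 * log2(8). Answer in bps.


Rate = 2 * B * log2(M) = 2 * 73500 * 3.0 = 441000.0

441000.0 bps


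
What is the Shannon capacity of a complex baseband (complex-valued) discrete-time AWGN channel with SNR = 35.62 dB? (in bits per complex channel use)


SNR_linear = 10^(35.62/10) = 3647.5395; C = log2(1 + SNR_linear) = log2(1 + 3647.5395) = 11.8331

11.8331 bits/channel use


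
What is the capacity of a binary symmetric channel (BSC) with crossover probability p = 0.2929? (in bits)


H(p) = -p*log2(p) - (1-p)*log2(1-p) = -0.2929*log2(0.2929) - 0.7071*log2(0.7071) = 0.518878 + 0.353560 = 0.8724. C = 1 - H(p) = 1 - 0.8724 = 0.1276

0.1276 bits


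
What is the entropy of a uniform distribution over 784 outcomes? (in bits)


H = log2(n) = log2(784) = 9.6147

9.6147 bits


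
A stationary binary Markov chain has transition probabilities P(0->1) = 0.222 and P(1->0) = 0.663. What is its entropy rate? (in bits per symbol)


Stationary distribution: pi_0 = p10/(p01+p10) = 0.7492, pi_1 = 0.2508. Entropy rate H' = pi_0*H(p01) + pi_1*H(p10) = 0.7492*0.7638 + 0.2508*0.9219 = 0.8035

0.8035 bits/symbol


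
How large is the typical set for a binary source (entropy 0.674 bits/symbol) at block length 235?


log2|A_typical| = nH = 235 * 0.674 = 158.39, so |A_typical| ~ 2^158.39 = 4.788e+47

4.788e+47


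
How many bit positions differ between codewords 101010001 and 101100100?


Count differing positions: . . . ^ ^ . ^ . ^ = 4 differences

4


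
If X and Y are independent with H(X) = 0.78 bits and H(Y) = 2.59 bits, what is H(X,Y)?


For independent variables, H(X,Y) = H(X) + H(Y) = 0.78 + 2.59 = 3.37

3.37 bits


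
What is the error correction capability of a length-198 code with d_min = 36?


Correction capability = floor((d-1)/2) = floor((36-1)/2) = 17

17 errors


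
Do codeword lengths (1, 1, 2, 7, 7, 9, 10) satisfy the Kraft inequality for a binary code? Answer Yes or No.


Kraft sum = sum(2^(-l_i)) = 1.2686, need <= 1. Result: violated (a binary prefix-free code with these lengths cannot exist)

No


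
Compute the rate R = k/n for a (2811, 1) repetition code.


Rate = k/n = 1/2811

1/2811


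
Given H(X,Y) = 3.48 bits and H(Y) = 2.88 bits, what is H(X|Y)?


H(X|Y) = H(X,Y) - H(Y) = 3.48 - 2.88 = 0.6

0.6 bits


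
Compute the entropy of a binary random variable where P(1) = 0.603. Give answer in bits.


H = -p*log2(p) - (1-p)*log2(1-p). -0.603*log2(0.603) = 0.440051; -0.397*log2(0.397) = 0.529117. H = 0.440051 + 0.529117 = 0.9692

0.9692 bits


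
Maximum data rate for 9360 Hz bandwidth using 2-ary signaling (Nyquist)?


Rate = 2 * B * log2(M) = 2 * 9360 * 1.0 = 18720.0

18720.0 bps


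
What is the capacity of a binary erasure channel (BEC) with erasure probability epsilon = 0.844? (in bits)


C = 1 - epsilon = 1 - 0.844 = 0.156

0.156 bits


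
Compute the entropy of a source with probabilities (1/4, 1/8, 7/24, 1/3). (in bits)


H = -sum(p_i * log2(p_i)). Terms: -(1/4)*log2(1/4) = 0.500000; -(1/8)*log2(1/8) = 0.375000; -(7/24)*log2(7/24) = 0.518469; -(1/3)*log2(1/3) = 0.528321. H = 0.500000 + 0.375000 + 0.518469 + 0.528321 = 1.9218

1.9218 bits


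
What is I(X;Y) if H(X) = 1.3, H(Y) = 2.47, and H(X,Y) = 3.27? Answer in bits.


I(X;Y) = H(X) + H(Y) - H(X,Y) = 1.3 + 2.47 - 3.27 = 0.5

0.5 bits


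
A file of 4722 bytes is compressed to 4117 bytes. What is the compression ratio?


Ratio = original / compressed = 4722 / 4117 = 1.147

1.147


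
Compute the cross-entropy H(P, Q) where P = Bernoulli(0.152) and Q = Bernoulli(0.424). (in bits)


H(P,Q) = -p*log2(q) - (1-p)*log2(1-q). -0.152*log2(0.424) = 0.188155; -0.848*log2(0.576) = 0.674889. H(P,Q) = 0.188155 + 0.674889 = 0.863

0.863 bits


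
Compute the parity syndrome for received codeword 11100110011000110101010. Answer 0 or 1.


Syndrome = XOR of all bits = 1 XOR 1 XOR 1 XOR 0 XOR 0 XOR 1 XOR 1 XOR 0 XOR 0 XOR 1 XOR 1 XOR 0 XOR 0 XOR 0 XOR 1 XOR 1 XOR 0 XOR 1 XOR 0 XOR 1 XOR 0 XOR 1 XOR 0 = 0

0


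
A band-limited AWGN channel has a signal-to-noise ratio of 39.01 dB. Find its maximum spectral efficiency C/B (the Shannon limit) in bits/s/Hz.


SNR_linear = 10^(39.01/10) = 7961.5935; C/B = log2(1 + SNR_linear) = log2(1 + 7961.5935) = 12.959

12.959 bits/s/Hz


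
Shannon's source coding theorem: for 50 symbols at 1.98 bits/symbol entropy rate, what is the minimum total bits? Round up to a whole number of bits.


Minimum bits >= n * H = 50 * 1.98 = 99.0, rounded up to a whole number of bits = 99

99 bits


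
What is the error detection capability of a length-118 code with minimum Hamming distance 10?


Detection capability = d_min - 1 = 10 - 1 = 9

9 errors


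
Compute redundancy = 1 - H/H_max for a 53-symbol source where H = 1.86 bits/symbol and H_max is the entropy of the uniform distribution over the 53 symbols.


H_max = log2(K) = log2(53) = 5.7279 bits/symbol. Redundancy = 1 - H/H_max = 1 - 1.86/5.7279 = 1 - 0.3247 = 0.6753

0.6753


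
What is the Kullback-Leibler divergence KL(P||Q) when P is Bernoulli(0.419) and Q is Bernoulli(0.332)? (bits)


KL = p*log2(p/q) + (1-p)*log2((1-p)/(1-q)) = 0.419*log2(0.419/0.332) + 0.581*log2(0.581/0.668) = 0.0237

0.0237 bits


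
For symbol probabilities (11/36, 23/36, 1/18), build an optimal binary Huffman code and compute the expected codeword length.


Huffman construction (repeatedly merge the two least-probable nodes; each merge adds 1 bit to every symbol beneath it): 1/18 + 11/36 = 13/36; 13/36 + 23/36 = 1. Resulting codeword lengths (in the order the probabilities were given): (2, 1, 2). L_avg = sum(p_i * l_i) = 11/36*2 + 23/36*1 + 1/18*2 = 49/36 = 1.3611

1.3611 bits


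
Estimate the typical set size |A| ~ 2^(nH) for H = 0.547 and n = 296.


log2|A_typical| = nH = 296 * 0.547 = 161.912, so |A_typical| ~ 2^161.912 = 5.500e+48

5.500e+48


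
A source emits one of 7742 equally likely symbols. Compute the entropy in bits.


H = log2(n) = log2(7742) = 12.9185

12.9185 bits


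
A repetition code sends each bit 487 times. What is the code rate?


Rate = k/n = 1/487

1/487


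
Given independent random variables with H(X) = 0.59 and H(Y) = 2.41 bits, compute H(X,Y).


For independent variables, H(X,Y) = H(X) + H(Y) = 0.59 + 2.41 = 3.0

3.0 bits


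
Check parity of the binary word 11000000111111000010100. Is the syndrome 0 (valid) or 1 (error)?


Syndrome = XOR of all bits = 1 XOR 1 XOR 0 XOR 0 XOR 0 XOR 0 XOR 0 XOR 0 XOR 1 XOR 1 XOR 1 XOR 1 XOR 1 XOR 1 XOR 0 XOR 0 XOR 0 XOR 0 XOR 1 XOR 0 XOR 1 XOR 0 XOR 0 = 0

0


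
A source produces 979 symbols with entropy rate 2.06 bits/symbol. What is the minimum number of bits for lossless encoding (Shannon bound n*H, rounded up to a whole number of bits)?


Minimum bits >= n * H = 979 * 2.06 = 2016.74, rounded up to a whole number of bits = 2017

2017 bits


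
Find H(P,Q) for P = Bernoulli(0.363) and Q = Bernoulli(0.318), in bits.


H(P,Q) = -p*log2(q) - (1-p)*log2(1-q). -0.363*log2(0.318) = 0.600003; -0.637*log2(0.682) = 0.351724. H(P,Q) = 0.600003 + 0.351724 = 0.9517

0.9517 bits


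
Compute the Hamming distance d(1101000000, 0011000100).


Count differing positions: ^ ^ ^ . . . . ^ . . = 4 differences

4


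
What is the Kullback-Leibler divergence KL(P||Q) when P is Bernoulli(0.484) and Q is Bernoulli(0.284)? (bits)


KL = p*log2(p/q) + (1-p)*log2((1-p)/(1-q)) = 0.484*log2(0.484/0.284) + 0.516*log2(0.516/0.716) = 0.1284

0.1284 bits


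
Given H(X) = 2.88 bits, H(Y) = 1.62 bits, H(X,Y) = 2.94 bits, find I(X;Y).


I(X;Y) = H(X) + H(Y) - H(X,Y) = 2.88 + 1.62 - 2.94 = 1.56

1.56 bits


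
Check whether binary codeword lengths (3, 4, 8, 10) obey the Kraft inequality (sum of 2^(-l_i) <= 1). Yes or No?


Kraft sum = sum(2^(-l_i)) = 0.1924, need <= 1. Result: satisfied (a binary prefix-free code with these lengths exists)

Yes


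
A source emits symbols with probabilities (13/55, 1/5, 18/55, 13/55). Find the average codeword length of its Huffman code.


Huffman construction (repeatedly merge the two least-probable nodes; each merge adds 1 bit to every symbol beneath it): 1/5 + 13/55 = 24/55; 13/55 + 18/55 = 31/55; 24/55 + 31/55 = 1. Resulting codeword lengths (in the order the probabilities were given): (2, 2, 2, 2). L_avg = sum(p_i * l_i) = 13/55*2 + 1/5*2 + 18/55*2 + 13/55*2 = 2

2.0 bits


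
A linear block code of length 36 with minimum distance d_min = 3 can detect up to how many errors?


Detection capability = d_min - 1 = 3 - 1 = 2

2 errors


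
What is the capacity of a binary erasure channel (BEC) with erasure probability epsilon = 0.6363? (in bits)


C = 1 - epsilon = 1 - 0.6363 = 0.3637

0.3637 bits


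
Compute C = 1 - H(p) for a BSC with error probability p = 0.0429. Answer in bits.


H(p) = -p*log2(p) - (1-p)*log2(1-p) = -0.0429*log2(0.0429) - 0.9571*log2(0.9571) = 0.194889 + 0.060545 = 0.2554. C = 1 - H(p) = 1 - 0.2554 = 0.7446

0.7446 bits


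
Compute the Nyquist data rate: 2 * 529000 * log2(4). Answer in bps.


Rate = 2 * B * log2(M) = 2 * 529000 * 2.0 = 2116000.0

2116000.0 bps


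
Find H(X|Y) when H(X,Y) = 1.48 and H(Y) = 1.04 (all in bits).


H(X|Y) = H(X,Y) - H(Y) = 1.48 - 1.04 = 0.44

0.44 bits


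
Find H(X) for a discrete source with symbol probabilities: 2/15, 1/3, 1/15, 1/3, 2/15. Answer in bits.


H = -sum(p_i * log2(p_i)). Terms: -(2/15)*log2(2/15) = 0.387585; -(1/3)*log2(1/3) = 0.528321; -(1/15)*log2(1/15) = 0.260459; -(1/3)*log2(1/3) = 0.528321; -(2/15)*log2(2/15) = 0.387585. H = 0.387585 + 0.528321 + 0.260459 + 0.528321 + 0.387585 = 2.0923

2.0923 bits


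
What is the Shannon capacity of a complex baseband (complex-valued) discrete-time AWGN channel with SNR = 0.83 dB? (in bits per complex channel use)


SNR_linear = 10^(0.83/10) = 1.2106; C = log2(1 + SNR_linear) = log2(1 + 1.2106) = 1.1444

1.1444 bits/channel use


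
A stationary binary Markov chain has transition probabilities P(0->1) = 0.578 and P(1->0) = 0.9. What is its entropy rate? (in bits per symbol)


Stationary distribution: pi_0 = p10/(p01+p10) = 0.6089, pi_1 = 0.3911. Entropy rate H' = pi_0*H(p01) + pi_1*H(p10) = 0.6089*0.9824 + 0.3911*0.469 = 0.7816

0.7816 bits/symbol


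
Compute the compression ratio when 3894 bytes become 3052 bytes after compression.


Ratio = original / compressed = 3894 / 3052 = 1.2759

1.2759


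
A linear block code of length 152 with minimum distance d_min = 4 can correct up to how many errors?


Correction capability = floor((d-1)/2) = floor((4-1)/2) = 1

1 errors


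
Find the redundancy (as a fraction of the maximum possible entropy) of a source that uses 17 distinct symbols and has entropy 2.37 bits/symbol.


H_max = log2(K) = log2(17) = 4.0875 bits/symbol. Redundancy = 1 - H/H_max = 1 - 2.37/4.0875 = 1 - 0.5798 = 0.4202

0.4202


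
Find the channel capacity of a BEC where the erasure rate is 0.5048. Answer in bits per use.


C = 1 - epsilon = 1 - 0.5048 = 0.4952

0.4952 bits


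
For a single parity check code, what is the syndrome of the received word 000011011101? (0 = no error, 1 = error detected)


Syndrome = XOR of all bits = 0 XOR 0 XOR 0 XOR 0 XOR 1 XOR 1 XOR 0 XOR 1 XOR 1 XOR 1 XOR 0 XOR 1 = 0

0


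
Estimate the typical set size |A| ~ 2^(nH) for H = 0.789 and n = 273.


log2|A_typical| = nH = 273 * 0.789 = 215.397, so |A_typical| ~ 2^215.397 = 6.934e+64

6.934e+64


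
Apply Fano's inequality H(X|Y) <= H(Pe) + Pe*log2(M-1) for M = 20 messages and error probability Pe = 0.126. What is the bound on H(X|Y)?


H(Pe) = -Pe*log2(Pe) - (1-Pe)*log2(1-Pe) = -0.126*log2(0.126) - 0.874*log2(0.874) = 0.376552 + 0.169814 = 0.5464. Pe*log2(M-1) = 0.126*log2(19) = 0.535239. Bound = H(Pe) + Pe*log2(M-1) = 0.376552 + 0.169814 + 0.535239 = 1.0816

1.0816 bits


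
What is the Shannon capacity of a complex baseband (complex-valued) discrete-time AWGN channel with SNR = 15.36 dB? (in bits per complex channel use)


SNR_linear = 10^(15.36/10) = 34.3558; C = log2(1 + SNR_linear) = log2(1 + 34.3558) = 5.1439

5.1439 bits/channel use


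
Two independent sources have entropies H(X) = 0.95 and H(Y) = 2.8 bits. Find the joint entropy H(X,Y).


For independent variables, H(X,Y) = H(X) + H(Y) = 0.95 + 2.8 = 3.75

3.75 bits


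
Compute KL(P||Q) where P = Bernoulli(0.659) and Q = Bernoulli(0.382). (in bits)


KL = p*log2(p/q) + (1-p)*log2((1-p)/(1-q)) = 0.659*log2(0.659/0.382) + 0.341*log2(0.341/0.618) = 0.2259

0.2259 bits


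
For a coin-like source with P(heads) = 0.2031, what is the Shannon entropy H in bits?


H = -p*log2(p) - (1-p)*log2(1-p). -0.2031*log2(0.2031) = 0.467077; -0.7969*log2(0.7969) = 0.261008. H = 0.467077 + 0.261008 = 0.7281

0.7281 bits


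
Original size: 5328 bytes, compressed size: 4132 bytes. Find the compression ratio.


Ratio = original / compressed = 5328 / 4132 = 1.2894

1.2894


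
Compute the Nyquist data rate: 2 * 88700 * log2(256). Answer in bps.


Rate = 2 * B * log2(M) = 2 * 88700 * 8.0 = 1419200.0

1419200.0 bps


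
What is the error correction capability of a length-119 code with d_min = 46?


Correction capability = floor((d-1)/2) = floor((46-1)/2) = 22

22 errors


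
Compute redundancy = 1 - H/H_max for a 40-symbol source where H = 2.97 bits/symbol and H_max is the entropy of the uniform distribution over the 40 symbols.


H_max = log2(K) = log2(40) = 5.3219 bits/symbol. Redundancy = 1 - H/H_max = 1 - 2.97/5.3219 = 1 - 0.5581 = 0.4419

0.4419


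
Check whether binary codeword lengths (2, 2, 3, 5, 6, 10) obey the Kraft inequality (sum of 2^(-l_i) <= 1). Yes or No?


Kraft sum = sum(2^(-l_i)) = 0.6729, need <= 1. Result: satisfied (a binary prefix-free code with these lengths exists)

Yes


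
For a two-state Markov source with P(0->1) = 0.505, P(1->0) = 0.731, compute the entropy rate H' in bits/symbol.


Stationary distribution: pi_0 = p10/(p01+p10) = 0.5914, pi_1 = 0.4086. Entropy rate H' = pi_0*H(p01) + pi_1*H(p10) = 0.5914*0.9999 + 0.4086*0.84 = 0.9346

0.9346 bits/symbol


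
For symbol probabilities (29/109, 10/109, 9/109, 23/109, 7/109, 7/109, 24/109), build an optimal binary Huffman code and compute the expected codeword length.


Huffman construction (repeatedly merge the two least-probable nodes; each merge adds 1 bit to every symbol beneath it): 7/109 + 7/109 = 14/109; 9/109 + 10/109 = 19/109; 14/109 + 19/109 = 33/109; 23/109 + 24/109 = 47/109; 29/109 + 33/109 = 62/109; 47/109 + 62/109 = 1. Resulting codeword lengths (in the order the probabilities were given): (2, 4, 4, 2, 4, 4, 2). L_avg = sum(p_i * l_i) = 29/109*2 + 10/109*4 + 9/109*4 + 23/109*2 + 7/109*4 + 7/109*4 + 24/109*2 = 284/109 = 2.6055

2.6055 bits


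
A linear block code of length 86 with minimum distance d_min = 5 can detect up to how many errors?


Detection capability = d_min - 1 = 5 - 1 = 4

4 errors


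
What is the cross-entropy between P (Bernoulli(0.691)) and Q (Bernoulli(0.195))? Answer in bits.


H(P,Q) = -p*log2(q) - (1-p)*log2(1-q). -0.691*log2(0.195) = 1.629692; -0.309*log2(0.805) = 0.096698. H(P,Q) = 1.629692 + 0.096698 = 1.7264

1.7264 bits


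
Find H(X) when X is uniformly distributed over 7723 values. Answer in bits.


H = log2(n) = log2(7723) = 12.9149

12.9149 bits


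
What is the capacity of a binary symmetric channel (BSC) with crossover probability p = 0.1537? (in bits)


H(p) = -p*log2(p) - (1-p)*log2(1-p) = -0.1537*log2(0.1537) - 0.8463*log2(0.8463) = 0.415268 + 0.203754 = 0.619. C = 1 - H(p) = 1 - 0.619 = 0.381

0.381 bits


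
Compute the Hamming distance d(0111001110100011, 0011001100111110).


Count differing positions: . ^ . . . . . . ^ . . ^ ^ ^ . ^ = 6 differences

6


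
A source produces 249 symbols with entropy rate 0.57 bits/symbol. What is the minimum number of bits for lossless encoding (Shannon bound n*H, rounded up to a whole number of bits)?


Minimum bits >= n * H = 249 * 0.57 = 141.93, rounded up to a whole number of bits = 142

142 bits


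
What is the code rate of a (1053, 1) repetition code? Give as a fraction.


Rate = k/n = 1/1053

1/1053


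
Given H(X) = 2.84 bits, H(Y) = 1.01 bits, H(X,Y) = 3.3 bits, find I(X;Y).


I(X;Y) = H(X) + H(Y) - H(X,Y) = 2.84 + 1.01 - 3.3 = 0.55

0.55 bits


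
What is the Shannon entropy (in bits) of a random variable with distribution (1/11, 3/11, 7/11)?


H = -sum(p_i * log2(p_i)). Terms: -(1/11)*log2(1/11) = 0.314494; -(3/11)*log2(3/11) = 0.511219; -(7/11)*log2(7/11) = 0.414958. H = 0.314494 + 0.511219 + 0.414958 = 1.2407

1.2407 bits


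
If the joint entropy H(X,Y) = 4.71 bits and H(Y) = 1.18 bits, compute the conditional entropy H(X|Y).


H(X|Y) = H(X,Y) - H(Y) = 4.71 - 1.18 = 3.53

3.53 bits


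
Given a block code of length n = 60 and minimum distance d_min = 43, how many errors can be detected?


Detection capability = d_min - 1 = 43 - 1 = 42

42 errors


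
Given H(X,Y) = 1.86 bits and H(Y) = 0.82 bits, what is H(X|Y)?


H(X|Y) = H(X,Y) - H(Y) = 1.86 - 0.82 = 1.04

1.04 bits


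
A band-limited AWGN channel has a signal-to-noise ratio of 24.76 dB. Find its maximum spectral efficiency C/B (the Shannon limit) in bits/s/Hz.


SNR_linear = 10^(24.76/10) = 299.2265; C/B = log2(1 + SNR_linear) = log2(1 + 299.2265) = 8.2299

8.2299 bits/s/Hz


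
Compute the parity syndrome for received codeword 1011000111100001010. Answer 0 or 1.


Syndrome = XOR of all bits = 1 XOR 0 XOR 1 XOR 1 XOR 0 XOR 0 XOR 0 XOR 1 XOR 1 XOR 1 XOR 1 XOR 0 XOR 0 XOR 0 XOR 0 XOR 1 XOR 0 XOR 1 XOR 0 = 1

1


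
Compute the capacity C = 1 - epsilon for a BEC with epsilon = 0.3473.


C = 1 - epsilon = 1 - 0.3473 = 0.6527

0.6527 bits


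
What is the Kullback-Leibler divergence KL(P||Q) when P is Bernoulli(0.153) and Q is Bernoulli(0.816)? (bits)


KL = p*log2(p/q) + (1-p)*log2((1-p)/(1-q)) = 0.153*log2(0.153/0.816) + 0.847*log2(0.847/0.184) = 1.4961

1.4961 bits


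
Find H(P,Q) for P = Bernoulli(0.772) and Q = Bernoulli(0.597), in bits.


H(P,Q) = -p*log2(q) - (1-p)*log2(1-q). -0.772*log2(0.597) = 0.574520; -0.228*log2(0.403) = 0.298942. H(P,Q) = 0.574520 + 0.298942 = 0.8735

0.8735 bits


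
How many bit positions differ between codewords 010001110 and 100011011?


Count differing positions: ^ ^ . . ^ . ^ . ^ = 5 differences

5


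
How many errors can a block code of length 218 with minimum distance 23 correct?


Correction capability = floor((d-1)/2) = floor((23-1)/2) = 11

11 errors


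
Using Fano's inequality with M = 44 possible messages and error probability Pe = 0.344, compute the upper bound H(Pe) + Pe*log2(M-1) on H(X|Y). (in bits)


H(Pe) = -Pe*log2(Pe) - (1-Pe)*log2(1-Pe) = -0.344*log2(0.344) - 0.656*log2(0.656) = 0.529595 + 0.399000 = 0.9286. Pe*log2(M-1) = 0.344*log2(43) = 1.866635. Bound = H(Pe) + Pe*log2(M-1) = 0.529595 + 0.399000 + 1.866635 = 2.7952

2.7952 bits


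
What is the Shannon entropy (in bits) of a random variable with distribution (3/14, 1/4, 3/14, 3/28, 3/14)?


H = -sum(p_i * log2(p_i)). Terms: -(3/14)*log2(3/14) = 0.476227; -(1/4)*log2(1/4) = 0.500000; -(3/14)*log2(3/14) = 0.476227; -(3/28)*log2(3/28) = 0.345256; -(3/14)*log2(3/14) = 0.476227. H = 0.476227 + 0.500000 + 0.476227 + 0.345256 + 0.476227 = 2.2739

2.2739 bits


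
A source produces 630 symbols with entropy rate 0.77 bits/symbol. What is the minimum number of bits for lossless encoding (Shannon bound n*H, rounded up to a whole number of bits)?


Minimum bits >= n * H = 630 * 0.77 = 485.1, rounded up to a whole number of bits = 486

486 bits


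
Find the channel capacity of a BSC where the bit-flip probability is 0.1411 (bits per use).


H(p) = -p*log2(p) - (1-p)*log2(1-p) = -0.1411*log2(0.1411) - 0.8589*log2(0.8589) = 0.398637 + 0.188475 = 0.5871. C = 1 - H(p) = 1 - 0.5871 = 0.4129

0.4129 bits


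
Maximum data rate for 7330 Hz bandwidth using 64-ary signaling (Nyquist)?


Rate = 2 * B * log2(M) = 2 * 7330 * 6.0 = 87960.0

87960.0 bps


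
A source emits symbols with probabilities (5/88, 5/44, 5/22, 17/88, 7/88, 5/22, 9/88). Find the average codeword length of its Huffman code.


Huffman construction (repeatedly merge the two least-probable nodes; each merge adds 1 bit to every symbol beneath it): 5/88 + 7/88 = 3/22; 9/88 + 5/44 = 19/88; 3/22 + 17/88 = 29/88; 19/88 + 5/22 = 39/88; 5/22 + 29/88 = 49/88; 39/88 + 49/88 = 1. Resulting codeword lengths (in the order the probabilities were given): (4, 3, 2, 3, 4, 2, 3). L_avg = sum(p_i * l_i) = 5/88*4 + 5/44*3 + 5/22*2 + 17/88*3 + 7/88*4 + 5/22*2 + 9/88*3 = 59/22 = 2.6818

2.6818 bits


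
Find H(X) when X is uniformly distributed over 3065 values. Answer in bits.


H = log2(n) = log2(3065) = 11.5817

11.5817 bits


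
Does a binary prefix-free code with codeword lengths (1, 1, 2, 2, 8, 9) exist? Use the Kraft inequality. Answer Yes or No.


Kraft sum = sum(2^(-l_i)) = 1.5059, need <= 1. Result: violated (a binary prefix-free code with these lengths cannot exist)

No


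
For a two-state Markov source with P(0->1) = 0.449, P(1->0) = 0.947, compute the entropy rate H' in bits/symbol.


Stationary distribution: pi_0 = p10/(p01+p10) = 0.6784, pi_1 = 0.3216. Entropy rate H' = pi_0*H(p01) + pi_1*H(p10) = 0.6784*0.9925 + 0.3216*0.299 = 0.7694

0.7694 bits/symbol


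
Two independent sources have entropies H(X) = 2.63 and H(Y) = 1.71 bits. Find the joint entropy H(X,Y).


For independent variables, H(X,Y) = H(X) + H(Y) = 2.63 + 1.71 = 4.34

4.34 bits


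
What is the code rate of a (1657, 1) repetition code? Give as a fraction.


Rate = k/n = 1/1657

1/1657


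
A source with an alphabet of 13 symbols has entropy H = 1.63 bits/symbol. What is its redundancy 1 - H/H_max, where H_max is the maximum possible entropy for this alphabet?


H_max = log2(K) = log2(13) = 3.7004 bits/symbol. Redundancy = 1 - H/H_max = 1 - 1.63/3.7004 = 1 - 0.4405 = 0.5595

0.5595


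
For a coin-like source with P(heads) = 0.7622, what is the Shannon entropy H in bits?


H = -p*log2(p) - (1-p)*log2(1-p). -0.7622*log2(0.7622) = 0.298598; -0.2378*log2(0.2378) = 0.492764. H = 0.298598 + 0.492764 = 0.7914

0.7914 bits


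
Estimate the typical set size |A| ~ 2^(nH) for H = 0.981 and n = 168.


log2|A_typical| = nH = 168 * 0.981 = 164.808, so |A_typical| ~ 2^164.808 = 4.094e+49

4.094e+49


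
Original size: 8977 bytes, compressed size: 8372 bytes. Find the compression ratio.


Ratio = original / compressed = 8977 / 8372 = 1.0723

1.0723


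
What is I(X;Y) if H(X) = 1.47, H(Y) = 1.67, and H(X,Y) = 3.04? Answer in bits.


I(X;Y) = H(X) + H(Y) - H(X,Y) = 1.47 + 1.67 - 3.04 = 0.1

0.1 bits


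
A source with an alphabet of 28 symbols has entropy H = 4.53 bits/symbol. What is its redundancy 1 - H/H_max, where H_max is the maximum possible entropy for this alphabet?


H_max = log2(K) = log2(28) = 4.8074 bits/symbol. Redundancy = 1 - H/H_max = 1 - 4.53/4.8074 = 1 - 0.9423 = 0.0577

0.0577


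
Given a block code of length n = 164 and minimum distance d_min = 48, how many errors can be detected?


Detection capability = d_min - 1 = 48 - 1 = 47

47 errors


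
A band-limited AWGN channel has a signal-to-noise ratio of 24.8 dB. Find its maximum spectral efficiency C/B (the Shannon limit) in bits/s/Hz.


SNR_linear = 10^(24.8/10) = 301.9952; C/B = log2(1 + SNR_linear) = log2(1 + 301.9952) = 8.2432

8.2432 bits/s/Hz


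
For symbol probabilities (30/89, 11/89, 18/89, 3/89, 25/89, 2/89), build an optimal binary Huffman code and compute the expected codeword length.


Huffman construction (repeatedly merge the two least-probable nodes; each merge adds 1 bit to every symbol beneath it): 2/89 + 3/89 = 5/89; 5/89 + 11/89 = 16/89; 16/89 + 18/89 = 34/89; 25/89 + 30/89 = 55/89; 34/89 + 55/89 = 1. Resulting codeword lengths (in the order the probabilities were given): (2, 3, 2, 4, 2, 4). L_avg = sum(p_i * l_i) = 30/89*2 + 11/89*3 + 18/89*2 + 3/89*4 + 25/89*2 + 2/89*4 = 199/89 = 2.236

2.236 bits


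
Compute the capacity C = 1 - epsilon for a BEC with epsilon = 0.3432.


C = 1 - epsilon = 1 - 0.3432 = 0.6568

0.6568 bits


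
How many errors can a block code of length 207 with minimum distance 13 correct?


Correction capability = floor((d-1)/2) = floor((13-1)/2) = 6

6 errors


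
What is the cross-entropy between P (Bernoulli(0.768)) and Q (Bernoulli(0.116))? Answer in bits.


H(P,Q) = -p*log2(q) - (1-p)*log2(1-q). -0.768*log2(0.116) = 2.386793; -0.232*log2(0.884) = 0.041269. H(P,Q) = 2.386793 + 0.041269 = 2.4281

2.4281 bits


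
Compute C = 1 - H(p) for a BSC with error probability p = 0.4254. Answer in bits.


H(p) = -p*log2(p) - (1-p)*log2(1-p) = -0.4254*log2(0.4254) - 0.5746*log2(0.5746) = 0.524564 + 0.459318 = 0.9839. C = 1 - H(p) = 1 - 0.9839 = 0.0161

0.0161 bits


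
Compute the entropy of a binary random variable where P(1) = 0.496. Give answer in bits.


H = -p*log2(p) - (1-p)*log2(1-p). -0.496*log2(0.496) = 0.501748; -0.504*log2(0.504) = 0.498206. H = 0.501748 + 0.498206 = 1.0

1.0 bits


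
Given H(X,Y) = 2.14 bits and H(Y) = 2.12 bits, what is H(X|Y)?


H(X|Y) = H(X,Y) - H(Y) = 2.14 - 2.12 = 0.02

0.02 bits


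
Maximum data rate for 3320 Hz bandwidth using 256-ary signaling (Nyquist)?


Rate = 2 * B * log2(M) = 2 * 3320 * 8.0 = 53120.0

53120.0 bps


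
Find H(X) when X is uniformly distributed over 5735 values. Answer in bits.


H = log2(n) = log2(5735) = 12.4856

12.4856 bits


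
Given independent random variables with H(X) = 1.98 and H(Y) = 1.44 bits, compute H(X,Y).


For independent variables, H(X,Y) = H(X) + H(Y) = 1.98 + 1.44 = 3.42

3.42 bits


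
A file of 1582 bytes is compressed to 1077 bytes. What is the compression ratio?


Ratio = original / compressed = 1582 / 1077 = 1.4689

1.4689


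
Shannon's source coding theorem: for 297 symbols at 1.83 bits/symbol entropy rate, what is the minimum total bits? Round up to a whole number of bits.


Minimum bits >= n * H = 297 * 1.83 = 543.51, rounded up to a whole number of bits = 544

544 bits


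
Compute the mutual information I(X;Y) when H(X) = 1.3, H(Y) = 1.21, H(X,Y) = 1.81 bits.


I(X;Y) = H(X) + H(Y) - H(X,Y) = 1.3 + 1.21 - 1.81 = 0.7

0.7 bits


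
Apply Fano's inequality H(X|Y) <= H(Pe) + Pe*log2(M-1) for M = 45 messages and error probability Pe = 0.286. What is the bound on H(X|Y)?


H(Pe) = -Pe*log2(Pe) - (1-Pe)*log2(1-Pe) = -0.286*log2(0.286) - 0.714*log2(0.714) = 0.516491 + 0.347007 = 0.8635. Pe*log2(M-1) = 0.286*log2(44) = 1.561397. Bound = H(Pe) + Pe*log2(M-1) = 0.516491 + 0.347007 + 1.561397 = 2.4249

2.4249 bits


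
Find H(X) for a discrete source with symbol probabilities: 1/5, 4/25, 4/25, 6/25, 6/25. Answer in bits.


H = -sum(p_i * log2(p_i)). Terms: -(1/5)*log2(1/5) = 0.464386; -(4/25)*log2(4/25) = 0.423017; -(4/25)*log2(4/25) = 0.423017; -(6/25)*log2(6/25) = 0.494134; -(6/25)*log2(6/25) = 0.494134. H = 0.464386 + 0.423017 + 0.423017 + 0.494134 + 0.494134 = 2.2987

2.2987 bits


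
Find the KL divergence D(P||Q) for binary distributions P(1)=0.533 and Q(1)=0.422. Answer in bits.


KL = p*log2(p/q) + (1-p)*log2((1-p)/(1-q)) = 0.533*log2(0.533/0.422) + 0.467*log2(0.467/0.578) = 0.0359

0.0359 bits


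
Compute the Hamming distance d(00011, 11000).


Count differing positions: ^ ^ . ^ ^ = 4 differences

4


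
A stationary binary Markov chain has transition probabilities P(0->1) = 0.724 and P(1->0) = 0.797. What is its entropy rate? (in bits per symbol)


Stationary distribution: pi_0 = p10/(p01+p10) = 0.524, pi_1 = 0.476. Entropy rate H' = pi_0*H(p01) + pi_1*H(p10) = 0.524*0.8499 + 0.476*0.7279 = 0.7918

0.7918 bits/symbol


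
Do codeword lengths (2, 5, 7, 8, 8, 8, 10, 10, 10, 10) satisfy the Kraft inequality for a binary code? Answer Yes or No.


Kraft sum = sum(2^(-l_i)) = 0.3047, need <= 1. Result: satisfied (a binary prefix-free code with these lengths exists)

Yes


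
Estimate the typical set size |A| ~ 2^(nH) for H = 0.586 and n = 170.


log2|A_typical| = nH = 170 * 0.586 = 99.62, so |A_typical| ~ 2^99.62 = 9.741e+29

9.741e+29


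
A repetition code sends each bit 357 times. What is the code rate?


Rate = k/n = 1/357

1/357


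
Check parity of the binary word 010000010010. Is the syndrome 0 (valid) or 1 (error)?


Syndrome = XOR of all bits = 0 XOR 1 XOR 0 XOR 0 XOR 0 XOR 0 XOR 0 XOR 1 XOR 0 XOR 0 XOR 1 XOR 0 = 1

1


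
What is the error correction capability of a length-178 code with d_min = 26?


Correction capability = floor((d-1)/2) = floor((26-1)/2) = 12

12 errors


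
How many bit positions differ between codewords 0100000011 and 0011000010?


Count differing positions: . ^ ^ ^ . . . . . ^ = 4 differences

4


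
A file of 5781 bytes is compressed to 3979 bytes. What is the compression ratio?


Ratio = original / compressed = 5781 / 3979 = 1.4529

1.4529


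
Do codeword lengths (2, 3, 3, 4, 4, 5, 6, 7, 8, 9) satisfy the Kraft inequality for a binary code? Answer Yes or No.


Kraft sum = sum(2^(-l_i)) = 0.6855, need <= 1. Result: satisfied (a binary prefix-free code with these lengths exists)

Yes


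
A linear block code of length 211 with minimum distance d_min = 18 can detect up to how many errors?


Detection capability = d_min - 1 = 18 - 1 = 17

17 errors


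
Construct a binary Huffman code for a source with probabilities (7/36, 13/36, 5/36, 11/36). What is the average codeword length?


Huffman construction (repeatedly merge the two least-probable nodes; each merge adds 1 bit to every symbol beneath it): 5/36 + 7/36 = 1/3; 11/36 + 1/3 = 23/36; 13/36 + 23/36 = 1. Resulting codeword lengths (in the order the probabilities were given): (3, 1, 3, 2). L_avg = sum(p_i * l_i) = 7/36*3 + 13/36*1 + 5/36*3 + 11/36*2 = 71/36 = 1.9722

1.9722 bits


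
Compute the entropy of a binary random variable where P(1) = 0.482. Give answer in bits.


H = -p*log2(p) - (1-p)*log2(1-p). -0.482*log2(0.482) = 0.507495; -0.518*log2(0.518) = 0.491570. H = 0.507495 + 0.491570 = 0.9991

0.9991 bits


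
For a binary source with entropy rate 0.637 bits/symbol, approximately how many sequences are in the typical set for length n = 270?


log2|A_typical| = nH = 270 * 0.637 = 171.99, so |A_typical| ~ 2^171.99 = 5.945e+51

5.945e+51


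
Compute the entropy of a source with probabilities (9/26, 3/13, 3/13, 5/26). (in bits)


H = -sum(p_i * log2(p_i)). Terms: -(9/26)*log2(9/26) = 0.529794; -(3/13)*log2(3/13) = 0.488187; -(3/13)*log2(3/13) = 0.488187; -(5/26)*log2(5/26) = 0.457406. H = 0.529794 + 0.488187 + 0.488187 + 0.457406 = 1.9636

1.9636 bits


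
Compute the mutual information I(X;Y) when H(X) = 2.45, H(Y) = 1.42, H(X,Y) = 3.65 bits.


I(X;Y) = H(X) + H(Y) - H(X,Y) = 2.45 + 1.42 - 3.65 = 0.22

0.22 bits


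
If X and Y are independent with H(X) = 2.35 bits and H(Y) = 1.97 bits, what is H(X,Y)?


For independent variables, H(X,Y) = H(X) + H(Y) = 2.35 + 1.97 = 4.32

4.32 bits


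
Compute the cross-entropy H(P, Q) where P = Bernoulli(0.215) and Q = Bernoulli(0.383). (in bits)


H(P,Q) = -p*log2(q) - (1-p)*log2(1-q). -0.215*log2(0.383) = 0.297685; -0.785*log2(0.617) = 0.546876. H(P,Q) = 0.297685 + 0.546876 = 0.8446

0.8446 bits


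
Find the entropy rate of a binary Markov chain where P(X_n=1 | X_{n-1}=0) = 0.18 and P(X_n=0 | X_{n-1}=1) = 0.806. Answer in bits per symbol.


Stationary distribution: pi_0 = p10/(p01+p10) = 0.8174, pi_1 = 0.1826. Entropy rate H' = pi_0*H(p01) + pi_1*H(p10) = 0.8174*0.6801 + 0.1826*0.7098 = 0.6855

0.6855 bits/symbol


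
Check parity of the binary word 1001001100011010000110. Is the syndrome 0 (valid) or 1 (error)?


Syndrome = XOR of all bits = 1 XOR 0 XOR 0 XOR 1 XOR 0 XOR 0 XOR 1 XOR 1 XOR 0 XOR 0 XOR 0 XOR 1 XOR 1 XOR 0 XOR 1 XOR 0 XOR 0 XOR 0 XOR 0 XOR 1 XOR 1 XOR 0 = 1

1


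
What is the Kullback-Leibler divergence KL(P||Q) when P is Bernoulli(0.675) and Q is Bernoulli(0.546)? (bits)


KL = p*log2(p/q) + (1-p)*log2((1-p)/(1-q)) = 0.675*log2(0.675/0.546) + 0.325*log2(0.325/0.454) = 0.0498

0.0498 bits


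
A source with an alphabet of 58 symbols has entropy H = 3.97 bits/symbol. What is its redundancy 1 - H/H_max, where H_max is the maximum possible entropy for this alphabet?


H_max = log2(K) = log2(58) = 5.858 bits/symbol. Redundancy = 1 - H/H_max = 1 - 3.97/5.858 = 1 - 0.6777 = 0.3223

0.3223


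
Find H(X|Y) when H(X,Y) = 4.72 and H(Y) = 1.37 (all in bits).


H(X|Y) = H(X,Y) - H(Y) = 4.72 - 1.37 = 3.35

3.35 bits
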